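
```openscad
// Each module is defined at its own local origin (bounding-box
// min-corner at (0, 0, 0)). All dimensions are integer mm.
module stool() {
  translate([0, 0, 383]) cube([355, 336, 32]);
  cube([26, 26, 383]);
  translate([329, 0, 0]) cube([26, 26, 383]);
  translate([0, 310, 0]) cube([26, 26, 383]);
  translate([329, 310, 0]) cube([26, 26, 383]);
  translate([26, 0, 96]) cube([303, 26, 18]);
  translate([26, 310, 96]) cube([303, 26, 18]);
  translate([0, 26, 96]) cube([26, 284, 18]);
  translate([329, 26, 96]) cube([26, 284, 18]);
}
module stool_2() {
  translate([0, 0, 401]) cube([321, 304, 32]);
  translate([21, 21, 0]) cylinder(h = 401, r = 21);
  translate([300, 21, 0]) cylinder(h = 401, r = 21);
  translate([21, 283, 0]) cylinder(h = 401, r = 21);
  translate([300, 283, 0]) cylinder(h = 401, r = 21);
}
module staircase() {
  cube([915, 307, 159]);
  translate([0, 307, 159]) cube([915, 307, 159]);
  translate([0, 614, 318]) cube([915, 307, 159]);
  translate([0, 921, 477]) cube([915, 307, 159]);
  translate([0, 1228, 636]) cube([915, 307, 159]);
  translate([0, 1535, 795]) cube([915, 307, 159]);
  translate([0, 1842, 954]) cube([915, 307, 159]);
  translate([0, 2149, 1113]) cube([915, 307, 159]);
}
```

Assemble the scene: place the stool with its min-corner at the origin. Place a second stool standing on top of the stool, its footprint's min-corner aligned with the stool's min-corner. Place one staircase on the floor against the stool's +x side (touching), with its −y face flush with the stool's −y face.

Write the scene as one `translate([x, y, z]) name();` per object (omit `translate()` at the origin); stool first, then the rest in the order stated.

stool();
translate([0, 0, 415]) stool_2();
translate([355, 0, 0]) staircase();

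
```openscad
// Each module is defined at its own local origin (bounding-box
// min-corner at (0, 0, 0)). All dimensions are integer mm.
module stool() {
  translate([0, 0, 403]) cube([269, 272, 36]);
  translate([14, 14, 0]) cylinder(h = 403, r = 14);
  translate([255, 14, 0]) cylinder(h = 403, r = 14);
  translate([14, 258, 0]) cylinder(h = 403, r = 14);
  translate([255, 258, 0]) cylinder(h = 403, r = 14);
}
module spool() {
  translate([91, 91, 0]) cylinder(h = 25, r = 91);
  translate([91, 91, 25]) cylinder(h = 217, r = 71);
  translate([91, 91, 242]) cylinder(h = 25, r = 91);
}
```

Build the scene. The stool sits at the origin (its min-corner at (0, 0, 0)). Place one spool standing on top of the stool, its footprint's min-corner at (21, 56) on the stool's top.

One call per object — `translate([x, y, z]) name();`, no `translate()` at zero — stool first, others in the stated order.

stool();
translate([21, 56, 439]) spool();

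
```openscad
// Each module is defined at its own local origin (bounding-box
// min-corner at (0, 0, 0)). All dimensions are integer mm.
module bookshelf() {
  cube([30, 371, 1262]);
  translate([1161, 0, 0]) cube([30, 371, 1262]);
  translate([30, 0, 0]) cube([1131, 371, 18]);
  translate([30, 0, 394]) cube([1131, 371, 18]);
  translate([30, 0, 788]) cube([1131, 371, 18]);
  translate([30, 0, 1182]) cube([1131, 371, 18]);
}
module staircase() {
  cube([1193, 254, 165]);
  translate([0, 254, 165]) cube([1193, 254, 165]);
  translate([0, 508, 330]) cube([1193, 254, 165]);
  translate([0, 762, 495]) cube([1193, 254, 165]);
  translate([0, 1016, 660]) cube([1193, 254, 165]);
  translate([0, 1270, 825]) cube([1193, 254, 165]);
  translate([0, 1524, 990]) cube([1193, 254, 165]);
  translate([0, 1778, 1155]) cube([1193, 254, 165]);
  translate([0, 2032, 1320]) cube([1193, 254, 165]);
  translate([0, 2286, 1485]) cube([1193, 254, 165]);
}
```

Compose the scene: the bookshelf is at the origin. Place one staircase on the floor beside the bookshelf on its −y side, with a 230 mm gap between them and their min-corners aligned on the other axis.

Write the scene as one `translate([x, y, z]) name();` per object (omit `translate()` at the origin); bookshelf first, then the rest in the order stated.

bookshelf();
translate([0, -2770, 0]) staircase();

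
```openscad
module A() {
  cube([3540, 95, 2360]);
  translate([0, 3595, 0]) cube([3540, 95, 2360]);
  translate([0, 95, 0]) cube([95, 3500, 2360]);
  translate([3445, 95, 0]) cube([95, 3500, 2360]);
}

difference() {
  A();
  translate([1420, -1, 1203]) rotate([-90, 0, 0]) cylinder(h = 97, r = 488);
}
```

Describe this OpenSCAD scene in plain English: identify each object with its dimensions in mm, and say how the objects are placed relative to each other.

A is the wall frame of a small rectangular building: four walls, each 2360 mm tall and 95 mm thick, enclosing a footprint 3540 mm (x) by 3690 mm (y) outside-to-outside, with no floor or roof. The front and back walls (the −y and +y sides) span the full width; the two side walls fit between them.

The house frame has a circular hole of radius 488 mm through its front wall, centred at (x = 1420, z = 1203).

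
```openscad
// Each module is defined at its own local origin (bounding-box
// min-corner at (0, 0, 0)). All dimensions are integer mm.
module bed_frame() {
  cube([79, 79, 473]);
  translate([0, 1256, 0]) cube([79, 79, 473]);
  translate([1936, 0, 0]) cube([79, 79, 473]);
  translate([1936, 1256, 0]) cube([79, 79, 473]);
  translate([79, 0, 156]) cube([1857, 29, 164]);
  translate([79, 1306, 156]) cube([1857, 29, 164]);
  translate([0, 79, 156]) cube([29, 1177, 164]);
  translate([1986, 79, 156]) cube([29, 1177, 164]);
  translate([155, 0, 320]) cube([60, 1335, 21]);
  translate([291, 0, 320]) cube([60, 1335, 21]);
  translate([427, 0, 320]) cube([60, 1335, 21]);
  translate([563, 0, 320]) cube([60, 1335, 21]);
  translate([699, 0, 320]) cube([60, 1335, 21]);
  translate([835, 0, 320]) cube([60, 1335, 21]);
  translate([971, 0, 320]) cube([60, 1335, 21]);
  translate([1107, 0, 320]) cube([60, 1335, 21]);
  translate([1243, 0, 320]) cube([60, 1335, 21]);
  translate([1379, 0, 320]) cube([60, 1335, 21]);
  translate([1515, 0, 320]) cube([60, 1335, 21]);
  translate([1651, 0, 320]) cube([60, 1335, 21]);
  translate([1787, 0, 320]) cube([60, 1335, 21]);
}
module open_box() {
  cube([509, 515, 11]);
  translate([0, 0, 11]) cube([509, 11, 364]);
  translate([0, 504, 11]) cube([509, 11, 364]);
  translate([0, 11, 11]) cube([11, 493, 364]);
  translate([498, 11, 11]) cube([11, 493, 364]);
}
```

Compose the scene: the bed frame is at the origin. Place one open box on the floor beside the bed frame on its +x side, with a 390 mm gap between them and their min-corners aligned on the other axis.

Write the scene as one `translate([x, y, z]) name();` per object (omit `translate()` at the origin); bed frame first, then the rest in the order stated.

bed_frame();
translate([2405, 0, 0]) open_box();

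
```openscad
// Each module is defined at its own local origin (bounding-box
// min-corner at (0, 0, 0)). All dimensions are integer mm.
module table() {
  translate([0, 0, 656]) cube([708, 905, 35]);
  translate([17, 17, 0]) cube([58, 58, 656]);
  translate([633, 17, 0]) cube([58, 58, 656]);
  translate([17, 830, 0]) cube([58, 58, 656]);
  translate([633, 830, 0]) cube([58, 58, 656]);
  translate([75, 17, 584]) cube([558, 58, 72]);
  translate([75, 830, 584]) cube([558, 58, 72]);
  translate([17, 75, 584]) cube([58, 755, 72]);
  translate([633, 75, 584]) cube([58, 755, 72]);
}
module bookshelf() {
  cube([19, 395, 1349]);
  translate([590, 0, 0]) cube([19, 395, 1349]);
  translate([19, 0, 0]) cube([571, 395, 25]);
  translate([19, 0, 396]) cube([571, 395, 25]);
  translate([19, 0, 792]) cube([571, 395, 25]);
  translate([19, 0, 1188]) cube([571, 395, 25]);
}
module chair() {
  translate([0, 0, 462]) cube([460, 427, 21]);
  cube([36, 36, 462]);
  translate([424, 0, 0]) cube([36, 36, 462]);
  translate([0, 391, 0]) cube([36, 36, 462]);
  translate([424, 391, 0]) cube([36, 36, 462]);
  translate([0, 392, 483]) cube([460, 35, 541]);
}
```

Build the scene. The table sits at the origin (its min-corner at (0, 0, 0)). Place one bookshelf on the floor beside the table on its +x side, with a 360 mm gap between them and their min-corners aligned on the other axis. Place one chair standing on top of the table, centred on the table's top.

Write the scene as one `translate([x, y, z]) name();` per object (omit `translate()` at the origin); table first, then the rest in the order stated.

table();
translate([1068, 0, 0]) bookshelf();
translate([124, 239, 691]) chair();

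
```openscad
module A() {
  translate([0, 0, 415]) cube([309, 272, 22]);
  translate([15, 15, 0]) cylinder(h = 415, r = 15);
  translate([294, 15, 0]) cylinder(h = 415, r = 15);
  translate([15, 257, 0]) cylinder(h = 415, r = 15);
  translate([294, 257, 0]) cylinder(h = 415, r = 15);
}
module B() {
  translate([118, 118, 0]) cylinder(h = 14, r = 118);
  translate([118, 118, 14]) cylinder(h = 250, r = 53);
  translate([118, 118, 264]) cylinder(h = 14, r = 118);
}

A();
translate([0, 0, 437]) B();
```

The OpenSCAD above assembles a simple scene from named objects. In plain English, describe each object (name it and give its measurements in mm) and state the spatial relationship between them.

A is a four-legged stool. The seat is a 309×272×22 mm slab whose top surface is at z = 437 mm; four round legs, each 30 mm in diameter, run from the floor (z = 0) to the underside of the seat, each leg's axis is inset half a diameter from the nearest pair of seat edges (so the leg's bounding box is flush with the corner).

B is a spool: two coaxial disc flanges of radius 118 mm and thickness 14 mm, joined by a core cylinder of radius 53 mm and height 250 mm. The lower flange rests on z = 0 and the three cylinders share a vertical axis.

The spool is on top of the stool.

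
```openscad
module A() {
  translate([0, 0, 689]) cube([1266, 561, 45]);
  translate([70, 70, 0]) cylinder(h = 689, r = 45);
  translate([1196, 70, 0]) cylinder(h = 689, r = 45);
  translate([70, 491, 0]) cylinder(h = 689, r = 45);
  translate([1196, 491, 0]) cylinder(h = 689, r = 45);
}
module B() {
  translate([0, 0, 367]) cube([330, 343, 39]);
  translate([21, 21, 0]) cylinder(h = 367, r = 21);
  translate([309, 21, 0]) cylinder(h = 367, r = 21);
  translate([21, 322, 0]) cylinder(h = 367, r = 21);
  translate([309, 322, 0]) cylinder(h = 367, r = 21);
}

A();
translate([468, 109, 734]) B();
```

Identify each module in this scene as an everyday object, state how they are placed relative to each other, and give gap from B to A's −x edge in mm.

The stool's min-x is at 468; the table's min-x is 0; gap = 468 mm.

A is a table. B is a stool. The stool is on top of the table, centred. The gap from the stool to the table's −x edge is 468 mm.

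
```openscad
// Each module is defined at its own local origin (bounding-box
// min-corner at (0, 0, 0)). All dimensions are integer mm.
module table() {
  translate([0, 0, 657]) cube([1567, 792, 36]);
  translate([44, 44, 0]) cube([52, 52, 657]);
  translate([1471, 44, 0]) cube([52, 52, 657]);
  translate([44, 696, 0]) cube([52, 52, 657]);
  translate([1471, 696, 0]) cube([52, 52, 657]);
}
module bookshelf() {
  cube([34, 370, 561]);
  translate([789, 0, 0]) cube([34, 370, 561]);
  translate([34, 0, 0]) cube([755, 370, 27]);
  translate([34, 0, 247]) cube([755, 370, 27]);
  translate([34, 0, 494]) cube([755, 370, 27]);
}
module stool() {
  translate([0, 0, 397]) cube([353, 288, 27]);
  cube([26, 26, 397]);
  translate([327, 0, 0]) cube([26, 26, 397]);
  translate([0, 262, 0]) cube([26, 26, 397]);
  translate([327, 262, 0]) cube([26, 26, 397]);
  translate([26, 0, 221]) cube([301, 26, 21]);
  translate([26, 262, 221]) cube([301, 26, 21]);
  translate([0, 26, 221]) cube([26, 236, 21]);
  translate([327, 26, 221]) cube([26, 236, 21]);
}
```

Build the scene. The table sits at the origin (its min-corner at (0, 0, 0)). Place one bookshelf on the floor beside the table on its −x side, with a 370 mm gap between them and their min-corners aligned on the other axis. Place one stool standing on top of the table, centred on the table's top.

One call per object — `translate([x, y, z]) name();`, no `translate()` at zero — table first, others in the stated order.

table();
translate([-1193, 0, 0]) bookshelf();
translate([607, 252, 693]) stool();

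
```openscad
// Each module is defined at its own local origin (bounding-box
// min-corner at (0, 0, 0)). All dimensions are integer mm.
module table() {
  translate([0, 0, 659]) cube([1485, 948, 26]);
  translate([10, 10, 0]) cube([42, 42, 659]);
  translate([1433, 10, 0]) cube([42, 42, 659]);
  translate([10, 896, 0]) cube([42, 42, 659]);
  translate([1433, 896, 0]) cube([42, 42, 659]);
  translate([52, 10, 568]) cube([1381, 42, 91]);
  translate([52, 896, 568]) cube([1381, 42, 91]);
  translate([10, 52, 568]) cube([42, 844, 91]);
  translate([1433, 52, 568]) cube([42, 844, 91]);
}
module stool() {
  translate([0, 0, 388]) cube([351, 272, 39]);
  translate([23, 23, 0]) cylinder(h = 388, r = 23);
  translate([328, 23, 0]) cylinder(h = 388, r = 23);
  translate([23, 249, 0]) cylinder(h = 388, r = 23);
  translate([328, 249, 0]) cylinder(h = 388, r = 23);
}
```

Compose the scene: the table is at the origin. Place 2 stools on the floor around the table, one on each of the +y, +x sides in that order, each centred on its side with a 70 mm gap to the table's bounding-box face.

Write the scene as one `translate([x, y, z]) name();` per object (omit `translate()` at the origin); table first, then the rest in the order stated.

table();
translate([567, 1018, 0]) stool();
translate([1555, 338, 0]) stool();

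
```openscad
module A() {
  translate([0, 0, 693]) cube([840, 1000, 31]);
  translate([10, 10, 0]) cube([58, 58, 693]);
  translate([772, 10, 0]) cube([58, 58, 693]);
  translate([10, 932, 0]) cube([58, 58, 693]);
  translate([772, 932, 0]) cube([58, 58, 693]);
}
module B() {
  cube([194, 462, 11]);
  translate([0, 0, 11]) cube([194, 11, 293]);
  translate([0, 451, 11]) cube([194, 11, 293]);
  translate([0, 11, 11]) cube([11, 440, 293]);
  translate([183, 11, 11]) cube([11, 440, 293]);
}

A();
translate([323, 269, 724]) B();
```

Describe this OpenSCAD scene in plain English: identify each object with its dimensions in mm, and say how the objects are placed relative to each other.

A is a rectangular dining table. The top is 840×1000×31 mm with its upper surface at z = 724 mm. It stands on four 58×58 mm square legs, each inset 10 mm from the nearest pair of top edges, running from the floor to the underside of the top.

B is an open storage box with external size 194×462×304 mm and wall thickness 11 mm (the base is also 11 mm thick). The base covers the whole footprint; the four walls stand on the base, with the y-facing walls full-width and the x-facing walls fitting between their inner faces.

The open box is on top of the table, centred.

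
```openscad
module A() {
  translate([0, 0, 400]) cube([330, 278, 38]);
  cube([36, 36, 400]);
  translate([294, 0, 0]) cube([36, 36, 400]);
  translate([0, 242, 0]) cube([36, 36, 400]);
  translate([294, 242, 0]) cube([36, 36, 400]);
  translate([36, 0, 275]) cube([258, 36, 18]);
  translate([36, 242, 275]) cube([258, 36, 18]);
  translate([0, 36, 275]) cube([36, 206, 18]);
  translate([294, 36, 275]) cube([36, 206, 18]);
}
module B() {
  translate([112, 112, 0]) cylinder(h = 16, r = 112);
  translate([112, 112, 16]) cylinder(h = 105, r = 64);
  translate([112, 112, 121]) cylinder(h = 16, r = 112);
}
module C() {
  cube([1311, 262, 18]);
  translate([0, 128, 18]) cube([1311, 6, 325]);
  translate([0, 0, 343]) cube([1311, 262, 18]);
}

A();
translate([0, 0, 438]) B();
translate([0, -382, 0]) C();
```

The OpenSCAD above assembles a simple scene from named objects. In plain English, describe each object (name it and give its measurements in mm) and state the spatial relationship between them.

A is a simple wooden stool: a rectangular seat 330 mm (x) by 278 mm (y), 38 mm thick, top face at z = 438 mm, on four square legs, each 36×36 mm in cross-section. The legs rest on z = 0, each flush with a corner of the seat. Four stretchers, 36 mm wide and 18 mm tall, connect adjacent legs with their undersides at z = 275 mm, each running between the inner faces of the legs it joins and aligned with the legs' outer faces on the other axis.

B is a spool: two coaxial disc flanges of radius 112 mm and thickness 16 mm, joined by a core cylinder of radius 64 mm and height 105 mm. The lower flange rests on z = 0 and the three cylinders share a vertical axis.

C is an I-beam lying along x, 1311 mm long. Overall section height 361 mm. Two flanges 262 mm wide (y) and 18 mm thick, one on the floor and one at the top; a web 6 mm thick runs between them, centred on the flange width.

The spool is on top of the stool. The I-beam is on the floor beside the stool on its −y side.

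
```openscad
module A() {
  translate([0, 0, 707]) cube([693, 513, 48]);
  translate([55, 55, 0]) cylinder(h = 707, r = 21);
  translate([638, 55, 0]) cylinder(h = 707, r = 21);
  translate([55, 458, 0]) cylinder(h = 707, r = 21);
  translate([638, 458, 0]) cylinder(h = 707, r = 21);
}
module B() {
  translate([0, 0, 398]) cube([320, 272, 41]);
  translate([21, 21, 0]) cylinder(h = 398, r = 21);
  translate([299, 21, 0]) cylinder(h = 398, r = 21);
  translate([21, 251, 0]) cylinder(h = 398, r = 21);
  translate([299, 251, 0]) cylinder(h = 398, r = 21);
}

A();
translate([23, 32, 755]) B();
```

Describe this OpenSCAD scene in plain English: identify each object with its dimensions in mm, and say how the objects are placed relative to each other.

A is a rectangular dining table. The top is 693×513×48 mm with its upper surface at z = 755 mm. It stands on four round legs of 42 mm diameter, each leg's bounding box inset 34 mm from the nearest pair of top edges, running from the floor to the underside of the top.

B is a four-legged stool. The seat is 320×272 mm, 41 mm thick, top at z = 439 mm. It stands on four round legs, each 42 mm in diameter, from z = 0 to the seat underside, each leg's axis is inset half a diameter from the nearest pair of seat edges (so the leg's bounding box is flush with the corner).

The stool is on top of the table.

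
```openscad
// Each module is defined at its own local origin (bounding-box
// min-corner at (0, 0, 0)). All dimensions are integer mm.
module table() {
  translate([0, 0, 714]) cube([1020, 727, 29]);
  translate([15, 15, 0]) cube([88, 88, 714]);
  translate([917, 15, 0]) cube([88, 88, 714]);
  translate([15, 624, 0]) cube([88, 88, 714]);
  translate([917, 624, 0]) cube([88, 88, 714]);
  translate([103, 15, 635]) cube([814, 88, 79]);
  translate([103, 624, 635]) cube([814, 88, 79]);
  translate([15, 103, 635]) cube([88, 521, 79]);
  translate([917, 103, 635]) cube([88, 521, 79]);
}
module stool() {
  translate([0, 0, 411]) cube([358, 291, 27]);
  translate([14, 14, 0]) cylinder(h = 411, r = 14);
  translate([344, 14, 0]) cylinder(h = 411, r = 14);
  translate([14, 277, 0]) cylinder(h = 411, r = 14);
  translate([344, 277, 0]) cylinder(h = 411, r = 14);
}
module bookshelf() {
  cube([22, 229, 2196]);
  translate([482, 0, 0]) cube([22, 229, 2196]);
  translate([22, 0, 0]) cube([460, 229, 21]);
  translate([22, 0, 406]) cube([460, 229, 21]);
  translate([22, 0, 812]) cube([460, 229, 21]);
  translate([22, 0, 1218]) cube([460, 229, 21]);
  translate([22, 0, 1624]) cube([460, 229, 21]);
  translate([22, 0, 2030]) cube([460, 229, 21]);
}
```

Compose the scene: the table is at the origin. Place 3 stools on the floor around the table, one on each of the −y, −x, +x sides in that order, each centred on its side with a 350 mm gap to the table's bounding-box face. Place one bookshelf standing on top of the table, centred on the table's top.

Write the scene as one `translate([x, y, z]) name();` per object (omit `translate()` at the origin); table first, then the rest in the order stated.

table();
translate([331, -641, 0]) stool();
translate([-708, 218, 0]) stool();
translate([1370, 218, 0]) stool();
translate([258, 249, 743]) bookshelf();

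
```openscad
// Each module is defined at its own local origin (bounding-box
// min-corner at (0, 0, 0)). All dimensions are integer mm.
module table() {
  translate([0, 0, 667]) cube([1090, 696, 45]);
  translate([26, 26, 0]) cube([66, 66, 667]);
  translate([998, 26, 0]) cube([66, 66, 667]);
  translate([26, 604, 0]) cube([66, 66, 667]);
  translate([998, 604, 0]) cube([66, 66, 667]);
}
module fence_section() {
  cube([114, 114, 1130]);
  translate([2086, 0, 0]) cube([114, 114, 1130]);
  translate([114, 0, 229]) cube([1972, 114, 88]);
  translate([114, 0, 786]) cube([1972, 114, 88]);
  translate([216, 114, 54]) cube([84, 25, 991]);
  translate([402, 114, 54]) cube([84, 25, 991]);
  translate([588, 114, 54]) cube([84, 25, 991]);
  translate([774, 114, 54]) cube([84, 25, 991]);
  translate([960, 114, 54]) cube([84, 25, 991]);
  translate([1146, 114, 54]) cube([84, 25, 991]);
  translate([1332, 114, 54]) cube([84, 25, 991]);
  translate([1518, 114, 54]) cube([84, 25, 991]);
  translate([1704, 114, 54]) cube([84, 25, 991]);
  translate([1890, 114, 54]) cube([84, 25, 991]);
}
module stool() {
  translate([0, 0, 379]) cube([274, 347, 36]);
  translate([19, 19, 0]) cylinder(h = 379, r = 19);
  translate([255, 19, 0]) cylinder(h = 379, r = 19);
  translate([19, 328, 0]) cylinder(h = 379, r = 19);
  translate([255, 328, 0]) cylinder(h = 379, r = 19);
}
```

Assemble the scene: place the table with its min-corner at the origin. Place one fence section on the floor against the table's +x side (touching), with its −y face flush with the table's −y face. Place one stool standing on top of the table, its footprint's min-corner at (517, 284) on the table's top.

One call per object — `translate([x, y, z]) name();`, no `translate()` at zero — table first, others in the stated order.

table();
translate([1090, 0, 0]) fence_section();
translate([517, 284, 712]) stool();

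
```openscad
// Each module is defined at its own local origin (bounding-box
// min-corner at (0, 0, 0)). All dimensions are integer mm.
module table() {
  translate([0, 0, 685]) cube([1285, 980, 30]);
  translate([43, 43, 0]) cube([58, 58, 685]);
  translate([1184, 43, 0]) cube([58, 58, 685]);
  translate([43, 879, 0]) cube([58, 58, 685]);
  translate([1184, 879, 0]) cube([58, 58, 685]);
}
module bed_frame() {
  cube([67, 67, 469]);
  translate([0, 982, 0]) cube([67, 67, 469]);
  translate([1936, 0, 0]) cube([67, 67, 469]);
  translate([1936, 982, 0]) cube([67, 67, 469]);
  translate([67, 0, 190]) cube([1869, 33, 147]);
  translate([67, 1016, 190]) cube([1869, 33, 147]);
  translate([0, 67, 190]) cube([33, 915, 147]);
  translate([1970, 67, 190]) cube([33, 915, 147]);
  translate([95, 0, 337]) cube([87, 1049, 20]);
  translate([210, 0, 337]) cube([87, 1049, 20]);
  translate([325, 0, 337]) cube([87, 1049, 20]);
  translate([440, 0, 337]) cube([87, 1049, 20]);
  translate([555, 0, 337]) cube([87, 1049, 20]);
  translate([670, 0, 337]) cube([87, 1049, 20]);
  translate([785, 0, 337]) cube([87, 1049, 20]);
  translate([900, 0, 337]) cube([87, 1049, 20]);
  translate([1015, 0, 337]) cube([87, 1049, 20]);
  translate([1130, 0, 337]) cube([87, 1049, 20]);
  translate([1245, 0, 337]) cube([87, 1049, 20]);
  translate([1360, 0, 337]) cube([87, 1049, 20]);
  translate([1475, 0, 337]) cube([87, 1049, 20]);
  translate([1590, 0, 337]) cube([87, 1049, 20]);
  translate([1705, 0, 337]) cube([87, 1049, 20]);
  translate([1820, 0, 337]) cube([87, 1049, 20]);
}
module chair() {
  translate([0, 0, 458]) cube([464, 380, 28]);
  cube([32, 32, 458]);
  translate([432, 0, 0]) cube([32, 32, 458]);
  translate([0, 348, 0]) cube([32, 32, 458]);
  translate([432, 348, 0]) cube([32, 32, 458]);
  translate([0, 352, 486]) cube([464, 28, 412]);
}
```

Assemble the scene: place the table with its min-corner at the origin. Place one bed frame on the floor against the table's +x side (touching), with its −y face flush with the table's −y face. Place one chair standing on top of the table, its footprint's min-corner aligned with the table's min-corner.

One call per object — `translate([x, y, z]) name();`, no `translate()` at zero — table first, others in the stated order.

table();
translate([1285, 0, 0]) bed_frame();
translate([0, 0, 715]) chair();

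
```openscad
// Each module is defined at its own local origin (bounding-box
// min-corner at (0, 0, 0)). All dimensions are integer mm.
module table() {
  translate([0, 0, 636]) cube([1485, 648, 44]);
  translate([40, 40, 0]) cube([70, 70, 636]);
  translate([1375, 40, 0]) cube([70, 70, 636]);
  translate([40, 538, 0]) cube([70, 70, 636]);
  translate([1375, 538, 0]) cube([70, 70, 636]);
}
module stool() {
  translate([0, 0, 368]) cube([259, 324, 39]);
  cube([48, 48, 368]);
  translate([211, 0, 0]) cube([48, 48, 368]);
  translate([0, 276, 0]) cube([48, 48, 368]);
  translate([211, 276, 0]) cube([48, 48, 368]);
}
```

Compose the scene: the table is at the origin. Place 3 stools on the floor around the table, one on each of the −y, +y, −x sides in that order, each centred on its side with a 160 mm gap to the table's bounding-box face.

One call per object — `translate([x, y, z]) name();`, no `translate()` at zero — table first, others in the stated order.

table();
translate([613, -484, 0]) stool();
translate([613, 808, 0]) stool();
translate([-419, 162, 0]) stool();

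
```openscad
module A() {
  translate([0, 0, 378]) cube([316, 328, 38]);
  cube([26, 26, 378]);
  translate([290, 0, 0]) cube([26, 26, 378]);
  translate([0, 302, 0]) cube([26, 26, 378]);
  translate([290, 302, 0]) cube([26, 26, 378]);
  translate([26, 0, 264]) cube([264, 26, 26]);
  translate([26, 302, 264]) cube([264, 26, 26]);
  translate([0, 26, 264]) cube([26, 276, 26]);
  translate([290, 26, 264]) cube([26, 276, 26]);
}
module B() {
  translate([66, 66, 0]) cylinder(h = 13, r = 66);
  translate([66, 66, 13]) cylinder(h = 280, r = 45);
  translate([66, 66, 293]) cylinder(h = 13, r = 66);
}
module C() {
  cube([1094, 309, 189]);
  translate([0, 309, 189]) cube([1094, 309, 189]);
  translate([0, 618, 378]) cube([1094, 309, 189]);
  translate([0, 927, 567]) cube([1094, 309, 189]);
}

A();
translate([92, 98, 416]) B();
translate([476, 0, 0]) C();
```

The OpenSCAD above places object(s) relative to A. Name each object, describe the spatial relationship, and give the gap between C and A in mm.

A is a stool. B is a spool. C is a staircase. The spool is on top of the stool, centred. The staircase is on the floor beside the stool on its +x side. The gap between the staircase and the stool is 160 mm.

The staircase's nearest face is 160 mm from the stool's +x face.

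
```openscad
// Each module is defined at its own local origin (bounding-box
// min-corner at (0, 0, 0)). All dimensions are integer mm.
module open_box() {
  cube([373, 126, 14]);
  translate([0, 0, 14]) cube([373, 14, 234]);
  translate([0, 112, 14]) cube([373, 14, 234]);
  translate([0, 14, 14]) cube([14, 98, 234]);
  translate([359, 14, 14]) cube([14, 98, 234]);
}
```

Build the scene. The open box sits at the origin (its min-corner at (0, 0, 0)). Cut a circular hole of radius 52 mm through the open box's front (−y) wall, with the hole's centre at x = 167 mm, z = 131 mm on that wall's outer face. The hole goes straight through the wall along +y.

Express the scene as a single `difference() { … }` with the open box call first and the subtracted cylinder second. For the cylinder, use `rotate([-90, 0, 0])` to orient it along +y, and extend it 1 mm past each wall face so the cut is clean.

difference() {
  open_box();
  translate([167, -1, 131]) rotate([-90, 0, 0]) cylinder(h = 16, r = 52);
}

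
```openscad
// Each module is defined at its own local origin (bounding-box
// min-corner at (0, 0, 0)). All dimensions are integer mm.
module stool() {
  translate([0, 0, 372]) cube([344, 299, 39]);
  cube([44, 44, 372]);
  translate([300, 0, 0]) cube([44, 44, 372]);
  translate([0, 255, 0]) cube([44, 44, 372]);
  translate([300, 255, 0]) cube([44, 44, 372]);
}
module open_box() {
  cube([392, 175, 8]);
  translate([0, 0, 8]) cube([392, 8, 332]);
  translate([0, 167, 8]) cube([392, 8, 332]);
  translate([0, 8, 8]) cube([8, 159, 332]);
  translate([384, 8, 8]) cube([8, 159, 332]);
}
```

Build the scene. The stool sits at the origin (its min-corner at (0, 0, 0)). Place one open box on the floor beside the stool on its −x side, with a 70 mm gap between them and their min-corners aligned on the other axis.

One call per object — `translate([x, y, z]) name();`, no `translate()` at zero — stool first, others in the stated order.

stool();
translate([-462, 0, 0]) open_box();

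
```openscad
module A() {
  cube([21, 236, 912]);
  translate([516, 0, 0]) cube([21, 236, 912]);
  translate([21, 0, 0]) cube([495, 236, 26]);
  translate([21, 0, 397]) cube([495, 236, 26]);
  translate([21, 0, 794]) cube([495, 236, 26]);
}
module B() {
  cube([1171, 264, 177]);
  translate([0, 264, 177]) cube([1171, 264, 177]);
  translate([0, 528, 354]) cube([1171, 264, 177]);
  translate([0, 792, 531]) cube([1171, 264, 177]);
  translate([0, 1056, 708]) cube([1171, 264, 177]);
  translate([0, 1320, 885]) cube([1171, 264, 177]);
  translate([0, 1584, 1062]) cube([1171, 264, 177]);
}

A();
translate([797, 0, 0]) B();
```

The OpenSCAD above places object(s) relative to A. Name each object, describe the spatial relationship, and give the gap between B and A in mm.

A is a bookshelf. B is a staircase. The staircase is on the floor beside the bookshelf on its +x side. The gap between the staircase and the bookshelf is 260 mm.

The staircase's nearest face is 260 mm from the bookshelf's +x face.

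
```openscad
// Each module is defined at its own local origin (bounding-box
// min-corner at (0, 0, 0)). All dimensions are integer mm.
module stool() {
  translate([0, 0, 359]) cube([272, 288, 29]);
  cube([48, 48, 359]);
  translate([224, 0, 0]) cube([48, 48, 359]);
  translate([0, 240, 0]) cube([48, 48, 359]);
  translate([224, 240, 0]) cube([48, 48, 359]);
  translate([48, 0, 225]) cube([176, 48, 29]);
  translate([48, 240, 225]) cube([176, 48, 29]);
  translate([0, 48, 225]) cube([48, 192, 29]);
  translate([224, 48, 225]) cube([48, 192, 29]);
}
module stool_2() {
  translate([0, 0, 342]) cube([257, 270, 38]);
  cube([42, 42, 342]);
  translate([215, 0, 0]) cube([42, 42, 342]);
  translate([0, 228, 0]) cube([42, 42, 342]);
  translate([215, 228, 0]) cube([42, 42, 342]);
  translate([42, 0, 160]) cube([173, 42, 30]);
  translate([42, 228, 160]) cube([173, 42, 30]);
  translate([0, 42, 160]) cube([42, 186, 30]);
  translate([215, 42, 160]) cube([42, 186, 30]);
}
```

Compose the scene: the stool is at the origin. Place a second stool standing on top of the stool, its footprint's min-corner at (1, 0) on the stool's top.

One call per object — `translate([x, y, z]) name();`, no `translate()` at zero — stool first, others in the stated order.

stool();
translate([1, 0, 388]) stool_2();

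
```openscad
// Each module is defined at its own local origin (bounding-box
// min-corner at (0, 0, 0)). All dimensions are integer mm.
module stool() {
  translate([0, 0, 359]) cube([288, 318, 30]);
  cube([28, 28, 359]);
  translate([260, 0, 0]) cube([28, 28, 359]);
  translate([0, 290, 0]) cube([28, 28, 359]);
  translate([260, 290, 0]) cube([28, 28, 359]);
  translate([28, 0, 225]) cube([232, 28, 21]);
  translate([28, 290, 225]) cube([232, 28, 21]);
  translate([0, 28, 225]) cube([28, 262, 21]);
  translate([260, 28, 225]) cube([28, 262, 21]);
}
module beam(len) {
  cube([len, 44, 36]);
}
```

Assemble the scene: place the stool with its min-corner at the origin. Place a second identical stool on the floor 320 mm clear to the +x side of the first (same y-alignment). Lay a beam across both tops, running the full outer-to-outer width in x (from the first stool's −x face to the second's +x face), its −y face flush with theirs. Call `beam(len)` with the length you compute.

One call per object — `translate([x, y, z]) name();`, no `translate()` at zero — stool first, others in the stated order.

stool();
translate([608, 0, 0]) stool();
translate([0, 0, 389]) beam(896);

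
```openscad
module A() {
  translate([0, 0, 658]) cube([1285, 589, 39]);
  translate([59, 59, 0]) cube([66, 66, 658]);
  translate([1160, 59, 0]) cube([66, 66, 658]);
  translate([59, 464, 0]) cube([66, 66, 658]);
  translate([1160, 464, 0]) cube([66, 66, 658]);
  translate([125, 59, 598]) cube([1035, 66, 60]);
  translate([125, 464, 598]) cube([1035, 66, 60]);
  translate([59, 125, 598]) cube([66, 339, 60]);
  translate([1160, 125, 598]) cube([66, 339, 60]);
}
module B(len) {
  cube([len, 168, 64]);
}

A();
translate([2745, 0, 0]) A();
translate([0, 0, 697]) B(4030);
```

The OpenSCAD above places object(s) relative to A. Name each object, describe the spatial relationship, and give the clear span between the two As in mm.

A is a table. B is a beam. A beam spans the tops of two tables. The clear span between the two tables is 1460 mm.

Second table starts at x = 2745; first ends at x = 1285; clear span = 2745 − 1285 = 1460 mm.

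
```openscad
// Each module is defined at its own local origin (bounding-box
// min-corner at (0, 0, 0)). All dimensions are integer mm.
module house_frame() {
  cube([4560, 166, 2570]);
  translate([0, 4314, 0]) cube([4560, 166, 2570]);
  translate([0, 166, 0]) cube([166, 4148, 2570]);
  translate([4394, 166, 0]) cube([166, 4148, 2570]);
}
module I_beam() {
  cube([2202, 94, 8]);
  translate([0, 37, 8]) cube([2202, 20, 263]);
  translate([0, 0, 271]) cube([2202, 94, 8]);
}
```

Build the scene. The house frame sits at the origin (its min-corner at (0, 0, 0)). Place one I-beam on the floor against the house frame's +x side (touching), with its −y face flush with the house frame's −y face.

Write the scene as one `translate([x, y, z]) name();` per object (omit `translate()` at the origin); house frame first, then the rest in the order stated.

house_frame();
translate([4560, 0, 0]) I_beam();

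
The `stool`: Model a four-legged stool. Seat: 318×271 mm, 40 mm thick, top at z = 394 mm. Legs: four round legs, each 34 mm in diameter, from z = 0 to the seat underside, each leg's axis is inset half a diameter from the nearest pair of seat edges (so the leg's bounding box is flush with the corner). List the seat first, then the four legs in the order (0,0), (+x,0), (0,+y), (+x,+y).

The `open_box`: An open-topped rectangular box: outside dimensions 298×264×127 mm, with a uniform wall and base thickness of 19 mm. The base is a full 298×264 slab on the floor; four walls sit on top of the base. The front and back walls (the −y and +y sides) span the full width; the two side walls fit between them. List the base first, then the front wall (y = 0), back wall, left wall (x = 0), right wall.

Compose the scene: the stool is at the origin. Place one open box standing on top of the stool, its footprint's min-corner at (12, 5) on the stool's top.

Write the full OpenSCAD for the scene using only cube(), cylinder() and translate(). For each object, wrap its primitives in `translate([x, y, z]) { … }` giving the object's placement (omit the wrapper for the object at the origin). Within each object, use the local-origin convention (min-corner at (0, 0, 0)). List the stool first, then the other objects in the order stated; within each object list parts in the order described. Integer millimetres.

translate([0, 0, 354]) cube([318, 271, 40]);
translate([17, 17, 0]) cylinder(h = 354, r = 17);
translate([301, 17, 0]) cylinder(h = 354, r = 17);
translate([17, 254, 0]) cylinder(h = 354, r = 17);
translate([301, 254, 0]) cylinder(h = 354, r = 17);
translate([12, 5, 394]) {
  cube([298, 264, 19]);
  translate([0, 0, 19]) cube([298, 19, 108]);
  translate([0, 245, 19]) cube([298, 19, 108]);
  translate([0, 19, 19]) cube([19, 226, 108]);
  translate([279, 19, 19]) cube([19, 226, 108]);
}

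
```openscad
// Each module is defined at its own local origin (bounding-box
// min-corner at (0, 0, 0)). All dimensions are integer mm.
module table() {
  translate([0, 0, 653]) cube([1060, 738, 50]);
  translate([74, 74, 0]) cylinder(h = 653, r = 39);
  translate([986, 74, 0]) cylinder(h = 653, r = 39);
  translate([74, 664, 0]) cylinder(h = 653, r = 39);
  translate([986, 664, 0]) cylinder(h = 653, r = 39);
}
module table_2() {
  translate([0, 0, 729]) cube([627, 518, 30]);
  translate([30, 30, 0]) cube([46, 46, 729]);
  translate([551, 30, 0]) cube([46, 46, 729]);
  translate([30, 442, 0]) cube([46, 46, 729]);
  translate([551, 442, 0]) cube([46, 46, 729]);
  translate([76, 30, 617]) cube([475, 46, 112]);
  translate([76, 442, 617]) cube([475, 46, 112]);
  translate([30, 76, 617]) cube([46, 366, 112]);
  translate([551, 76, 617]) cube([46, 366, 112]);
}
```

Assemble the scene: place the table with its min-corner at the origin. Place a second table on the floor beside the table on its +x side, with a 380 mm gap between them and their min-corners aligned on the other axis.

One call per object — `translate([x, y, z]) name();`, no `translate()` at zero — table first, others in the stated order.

table();
translate([1440, 0, 0]) table_2();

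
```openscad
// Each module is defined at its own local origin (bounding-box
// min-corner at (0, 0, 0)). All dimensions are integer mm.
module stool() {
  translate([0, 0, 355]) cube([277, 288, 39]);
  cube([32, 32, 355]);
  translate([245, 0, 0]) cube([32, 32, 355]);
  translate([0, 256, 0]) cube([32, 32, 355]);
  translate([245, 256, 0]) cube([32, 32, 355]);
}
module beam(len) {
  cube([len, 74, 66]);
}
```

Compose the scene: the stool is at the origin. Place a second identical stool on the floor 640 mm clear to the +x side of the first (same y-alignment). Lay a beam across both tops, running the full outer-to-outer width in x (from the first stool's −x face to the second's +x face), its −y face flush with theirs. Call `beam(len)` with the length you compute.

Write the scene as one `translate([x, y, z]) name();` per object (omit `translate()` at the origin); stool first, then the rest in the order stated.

stool();
translate([917, 0, 0]) stool();
translate([0, 0, 394]) beam(1194);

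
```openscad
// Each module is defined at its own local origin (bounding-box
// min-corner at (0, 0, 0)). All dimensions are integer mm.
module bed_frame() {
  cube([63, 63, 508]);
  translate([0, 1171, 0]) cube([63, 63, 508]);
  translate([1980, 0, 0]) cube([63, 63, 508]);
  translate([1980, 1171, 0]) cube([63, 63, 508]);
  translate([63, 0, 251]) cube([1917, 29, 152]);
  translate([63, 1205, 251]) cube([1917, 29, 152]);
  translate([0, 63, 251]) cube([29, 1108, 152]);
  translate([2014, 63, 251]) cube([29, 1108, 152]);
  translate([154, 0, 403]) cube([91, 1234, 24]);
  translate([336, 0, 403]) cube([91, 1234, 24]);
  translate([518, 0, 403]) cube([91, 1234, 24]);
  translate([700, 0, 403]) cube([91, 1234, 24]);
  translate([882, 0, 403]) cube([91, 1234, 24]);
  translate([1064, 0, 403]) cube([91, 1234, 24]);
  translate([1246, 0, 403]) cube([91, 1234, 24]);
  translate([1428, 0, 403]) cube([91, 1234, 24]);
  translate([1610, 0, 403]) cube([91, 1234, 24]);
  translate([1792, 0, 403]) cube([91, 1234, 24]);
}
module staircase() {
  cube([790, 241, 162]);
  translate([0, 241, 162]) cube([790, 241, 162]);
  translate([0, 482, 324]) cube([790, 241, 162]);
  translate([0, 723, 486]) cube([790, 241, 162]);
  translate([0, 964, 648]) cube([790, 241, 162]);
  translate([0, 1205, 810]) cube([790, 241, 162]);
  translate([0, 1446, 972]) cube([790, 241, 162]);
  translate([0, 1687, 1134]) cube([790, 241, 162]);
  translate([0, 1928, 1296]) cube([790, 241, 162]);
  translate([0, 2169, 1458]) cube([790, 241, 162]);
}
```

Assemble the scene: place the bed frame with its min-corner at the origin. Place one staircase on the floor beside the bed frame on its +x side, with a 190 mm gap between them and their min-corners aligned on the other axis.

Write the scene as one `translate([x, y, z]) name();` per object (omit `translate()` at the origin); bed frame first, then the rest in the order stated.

bed_frame();
translate([2233, 0, 0]) staircase();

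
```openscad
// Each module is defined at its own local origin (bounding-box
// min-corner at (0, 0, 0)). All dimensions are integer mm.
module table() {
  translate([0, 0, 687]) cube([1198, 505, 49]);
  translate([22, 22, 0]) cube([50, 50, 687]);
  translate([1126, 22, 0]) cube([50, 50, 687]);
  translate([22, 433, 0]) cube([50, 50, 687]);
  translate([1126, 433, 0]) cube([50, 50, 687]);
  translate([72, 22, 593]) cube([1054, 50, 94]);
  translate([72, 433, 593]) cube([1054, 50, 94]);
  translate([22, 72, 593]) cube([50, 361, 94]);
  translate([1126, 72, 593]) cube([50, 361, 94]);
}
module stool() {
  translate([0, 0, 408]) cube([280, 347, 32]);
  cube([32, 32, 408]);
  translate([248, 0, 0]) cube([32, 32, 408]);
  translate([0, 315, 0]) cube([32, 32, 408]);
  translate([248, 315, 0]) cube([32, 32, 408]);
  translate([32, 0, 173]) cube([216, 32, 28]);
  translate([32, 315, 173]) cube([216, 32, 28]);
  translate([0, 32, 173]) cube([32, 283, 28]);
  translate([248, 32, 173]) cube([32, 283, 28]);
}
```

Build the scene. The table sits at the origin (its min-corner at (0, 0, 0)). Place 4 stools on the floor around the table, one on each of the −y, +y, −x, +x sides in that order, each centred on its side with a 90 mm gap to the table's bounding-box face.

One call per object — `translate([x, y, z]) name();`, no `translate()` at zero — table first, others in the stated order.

table();
translate([459, -437, 0]) stool();
translate([459, 595, 0]) stool();
translate([-370, 79, 0]) stool();
translate([1288, 79, 0]) stool();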